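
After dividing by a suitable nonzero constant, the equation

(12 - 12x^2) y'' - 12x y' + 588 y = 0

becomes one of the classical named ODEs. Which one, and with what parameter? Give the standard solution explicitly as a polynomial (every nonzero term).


All three coefficients share the factor 12; dividing through by 12 gives  (1 - x^2) y'' - x y' + 49 y = 0.
This matches the Chebyshev equation (1 - x^2) y'' - x y' + n^2 y = 0 (note the -x y' term, not -2x y') with n^2 = 49, so n = 7; the polynomial solution is T_7(x).
With y = sum_k a_k x^k, matching x^k gives (k+2)(k+1) a_{k+2} = (k^2 - n^2) a_k = (k - 7)(k + 7) a_k. The right side vanishes at k = 7, so the series with the parity of 7 terminates at degree 7.
Standard normalization: leading coefficient of T_n is 2^(n-1), so a_7 = 2^6 = 64. Work downward with a_k = (k+1)(k+2) a_{k+2} / ((k - 7)(k + 7)):
  a_5 = (6)(7)(64) / ((5 - 7)(5 + 7)) = 2688/(-24) = -112
  a_3 = (4)(5)(-112) / ((3 - 7)(3 + 7)) = -2240/(-40) = 56
  a_1 = (2)(3)(56) / ((1 - 7)(1 + 7)) = 336/(-48) = -7
Hence T_7(x) = 64 x^7 - 112 x^5 + 56 x^3 - 7 x.

T_7(x); series = 64 x^7 - 112 x^5 + 56 x^3 - 7 x


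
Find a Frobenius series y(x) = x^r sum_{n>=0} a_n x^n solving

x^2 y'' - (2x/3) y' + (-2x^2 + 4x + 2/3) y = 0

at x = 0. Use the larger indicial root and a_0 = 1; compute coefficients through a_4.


Write in Frobenius form y'' + (p(x)/x) y' + (q(x)/x^2) y = 0:
  p(x) = -2/3,  q(x) = -2x^2 + 4x + 2/3.
Indicial equation: r(r-1) + (-2/3) r + (2/3) = 0 -> roots r_1 = 1, r_2 = 2/3.
Take r = r_1 = 1. Let y(x) = x^r sum_{n>=0} a_n x^n with a_0 = 1.
Substitute y = x^r sum a_n x^n and match x^{r+n}. The recurrence is
  D(n) a_n + 4 a_{n-1} - 2 a_{n-2} = 0,  where D(n) = (r+n)(r+n-1) + (-2/3)(r+n) + (2/3).
  a_n = [-4 a_{n-1} + 2 a_{n-2}] / D(n).
Since the indicial polynomial factors as (r - r_1)(r - r_2), D(n) = (r_1 + n - r_1)(r_1 + n - r_2) = n(n + 1/3).
Evaluating step by step (a_0 = 1):
  n = 1: D(1) = 1(1 + 1/3) = 4/3; numerator = -4(1) = -4; a_1 = (-4)/(4/3) = -3
  n = 2: D(2) = 2(2 + 1/3) = 14/3; numerator = -4(-3) + 2(1) = 14; a_2 = (14)/(14/3) = 3
  n = 3: D(3) = 3(3 + 1/3) = 10; numerator = -4(3) + 2(-3) = -18; a_3 = (-18)/(10) = -9/5
  n = 4: D(4) = 4(4 + 1/3) = 52/3; numerator = -4(-9/5) + 2(3) = 66/5; a_4 = (66/5)/(52/3) = 99/130

r = 1; a_0 = 1; a_1 = -3; a_2 = 3; a_3 = -9/5; a_4 = 99/130


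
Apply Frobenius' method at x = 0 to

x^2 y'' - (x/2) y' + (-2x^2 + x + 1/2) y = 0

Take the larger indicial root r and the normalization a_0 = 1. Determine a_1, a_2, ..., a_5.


Write in Frobenius form y'' + (p(x)/x) y' + (q(x)/x^2) y = 0:
  p(x) = -1/2,  q(x) = -2x^2 + x + 1/2.
Indicial equation: r(r-1) + (-1/2) r + (1/2) = 0 -> roots r_1 = 1, r_2 = 1/2.
Take r = r_1 = 1. Let y(x) = x^r sum_{n>=0} a_n x^n with a_0 = 1.
Substitute y = x^r sum a_n x^n and match x^{r+n}. The recurrence is
  D(n) a_n + 1 a_{n-1} - 2 a_{n-2} = 0,  where D(n) = (r+n)(r+n-1) + (-1/2)(r+n) + (1/2).
  a_n = [-1 a_{n-1} + 2 a_{n-2}] / D(n).
Since the indicial polynomial factors as (r - r_1)(r - r_2), D(n) = (r_1 + n - r_1)(r_1 + n - r_2) = n(n + 1/2).
Evaluating step by step (a_0 = 1):
  n = 1: D(1) = 1(1 + 1/2) = 3/2; numerator = -1(1) = -1; a_1 = (-1)/(3/2) = -2/3
  n = 2: D(2) = 2(2 + 1/2) = 5; numerator = -1(-2/3) + 2(1) = 8/3; a_2 = (8/3)/(5) = 8/15
  n = 3: D(3) = 3(3 + 1/2) = 21/2; numerator = -1(8/15) + 2(-2/3) = -28/15; a_3 = (-28/15)/(21/2) = -8/45
  n = 4: D(4) = 4(4 + 1/2) = 18; numerator = -1(-8/45) + 2(8/15) = 56/45; a_4 = (56/45)/(18) = 28/405
  n = 5: D(5) = 5(5 + 1/2) = 55/2; numerator = -1(28/405) + 2(-8/45) = -172/405; a_5 = (-172/405)/(55/2) = -344/22275

r = 1; a_0 = 1; a_1 = -2/3; a_2 = 8/15; a_3 = -8/45; a_4 = 28/405; a_5 = -344/22275


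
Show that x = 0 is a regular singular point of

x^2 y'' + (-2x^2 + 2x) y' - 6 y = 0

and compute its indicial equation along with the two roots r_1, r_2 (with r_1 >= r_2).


Divide by x^2 to reach normal form y'' + P_1(x) y' + P_2(x) y = 0 with P_1(x) = -2 + 2/x and P_2(x) = -6/x^2.
x = 0 is a singular point because the y'-coefficient -2 + 2/x has a pole at x = 0 and the y-coefficient -6/x^2 has a pole at x = 0.
It is a regular singular point because x P_1(x) = p(x) = 2 - 2x and x^2 P_2(x) = q(x) = -6 are polynomials, hence analytic at x = 0.
p(0) = 2,  q(0) = -6.
Indicial equation: r(r-1) + p(0) r + q(0) = 0, i.e. r^2 + (p(0) - 1) r + q(0) = 0, i.e. r^2 + 1 r - 6 = 0.
Discriminant: (1)^2 - 4(-6) = 25, so r = (-1 ± 5)/2.
Solving: r_1 = 2, r_2 = -3.

indicial: r^2 + 1 r - 6 = 0; roots r_1 = 2, r_2 = -3


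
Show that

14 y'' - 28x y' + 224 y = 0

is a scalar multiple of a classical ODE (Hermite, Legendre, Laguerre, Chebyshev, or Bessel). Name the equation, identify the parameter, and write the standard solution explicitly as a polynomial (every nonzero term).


All three coefficients share the factor 14; dividing through by 14 gives  y'' - 2x y' + 16 y = 0.
This matches the Hermite equation y'' - 2x y' + 2n y = 0 with 2n = 16, so n = 8; the polynomial solution is H_8(x).
With y = sum_k a_k x^k, matching x^k gives (k+2)(k+1) a_{k+2} = 2(k - n) a_k = 2(k - 8) a_k. The right side vanishes at k = 8, so the series with the parity of 8 terminates at degree 8.
Standard normalization: leading coefficient of H_n is 2^n, so a_8 = 2^8 = 256. Work downward with a_k = (k+1)(k+2) a_{k+2} / (2(k - n)):
  a_6 = (7)(8)(256) / (2(6 - 8)) = 14336/(-4) = -3584
  a_4 = (5)(6)(-3584) / (2(4 - 8)) = -107520/(-8) = 13440
  a_2 = (3)(4)(13440) / (2(2 - 8)) = 161280/(-12) = -13440
  a_0 = (1)(2)(-13440) / (2(0 - 8)) = -26880/(-16) = 1680
Hence H_8(x) = 256 x^8 - 3584 x^6 + 13440 x^4 - 13440 x^2 + 1680.

H_8(x); series = 256 x^8 - 3584 x^6 + 13440 x^4 - 13440 x^2 + 1680


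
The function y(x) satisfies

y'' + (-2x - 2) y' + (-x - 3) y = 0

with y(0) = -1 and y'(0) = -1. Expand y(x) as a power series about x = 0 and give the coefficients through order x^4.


Ansatz: y(x) = sum_{n>=0} a_n x^n, so y'(x) = sum_{n>=1} n a_n x^(n-1) and y''(x) = sum_{n>=2} n(n-1) a_n x^(n-2).
Substitute into P(x) y'' + Q(x) y' + R(x) y = 0 with P(x) = 1, Q(x) = -2x - 2, R(x) = -x - 3, and match powers of x.
Initial conditions: a_0 = -1, a_1 = -1.
Setting the coefficient of each power of x to zero and solving order by order (substituting the coefficients already found):
  x^0: 2 a_2 - 2 a_1 - 3 a_0 = 0  ->  2 a_2 = 2 a_1 + 3 a_0 = -5  ->  a_2 = -5/2
  x^1: 6 a_3 - 4 a_2 - 5 a_1 - a_0 = 0  ->  6 a_3 = 4 a_2 + 5 a_1 + a_0 = -16  ->  a_3 = -8/3
  x^2: 12 a_4 - 6 a_3 - 7 a_2 - a_1 = 0  ->  12 a_4 = 6 a_3 + 7 a_2 + a_1 = -69/2  ->  a_4 = -23/8
Truncated series: y(x) = -1 - x - (5/2) x^2 - (8/3) x^3 - (23/8) x^4 + O(x^5).

a_0 = -1; a_1 = -1; a_2 = -5/2; a_3 = -8/3; a_4 = -23/8


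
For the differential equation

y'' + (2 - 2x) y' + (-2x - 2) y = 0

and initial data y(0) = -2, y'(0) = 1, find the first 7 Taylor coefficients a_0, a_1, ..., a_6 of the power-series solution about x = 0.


Ansatz: y(x) = sum_{n>=0} a_n x^n, so y'(x) = sum_{n>=1} n a_n x^(n-1) and y''(x) = sum_{n>=2} n(n-1) a_n x^(n-2).
Substitute into P(x) y'' + Q(x) y' + R(x) y = 0 with P(x) = 1, Q(x) = 2 - 2x, R(x) = -2x - 2, and match powers of x.
Initial conditions: a_0 = -2, a_1 = 1.
Setting the coefficient of each power of x to zero and solving order by order (substituting the coefficients already found):
  x^0: 2 a_2 + 2 a_1 - 2 a_0 = 0  ->  2 a_2 = -2 a_1 + 2 a_0 = -6  ->  a_2 = -3
  x^1: 6 a_3 + 4 a_2 - 4 a_1 - 2 a_0 = 0  ->  6 a_3 = -4 a_2 + 4 a_1 + 2 a_0 = 12  ->  a_3 = 2
  x^2: 12 a_4 + 6 a_3 - 6 a_2 - 2 a_1 = 0  ->  12 a_4 = -6 a_3 + 6 a_2 + 2 a_1 = -28  ->  a_4 = -7/3
  x^3: 20 a_5 + 8 a_4 - 8 a_3 - 2 a_2 = 0  ->  20 a_5 = -8 a_4 + 8 a_3 + 2 a_2 = 86/3  ->  a_5 = 43/30
  x^4: 30 a_6 + 10 a_5 - 10 a_4 - 2 a_3 = 0  ->  30 a_6 = -10 a_5 + 10 a_4 + 2 a_3 = -101/3  ->  a_6 = -101/90
Truncated series: y(x) = -2 + x - 3 x^2 + 2 x^3 - (7/3) x^4 + (43/30) x^5 - (101/90) x^6 + O(x^7).

a_0 = -2; a_1 = 1; a_2 = -3; a_3 = 2; a_4 = -7/3; a_5 = 43/30; a_6 = -101/90


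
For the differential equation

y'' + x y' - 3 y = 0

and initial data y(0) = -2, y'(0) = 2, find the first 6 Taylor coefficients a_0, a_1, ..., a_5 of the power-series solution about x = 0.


Ansatz: y(x) = sum_{n>=0} a_n x^n, so y'(x) = sum_{n>=1} n a_n x^(n-1) and y''(x) = sum_{n>=2} n(n-1) a_n x^(n-2).
Substitute into P(x) y'' + Q(x) y' + R(x) y = 0 with P(x) = 1, Q(x) = x, R(x) = -3, and match powers of x.
Initial conditions: a_0 = -2, a_1 = 2.
Setting the coefficient of each power of x to zero and solving order by order (substituting the coefficients already found):
  x^0: 2 a_2 - 3 a_0 = 0  ->  2 a_2 = 3 a_0 = -6  ->  a_2 = -3
  x^1: 6 a_3 - 2 a_1 = 0  ->  6 a_3 = 2 a_1 = 4  ->  a_3 = 2/3
  x^2: 12 a_4 - a_2 = 0  ->  12 a_4 = a_2 = -3  ->  a_4 = -1/4
  x^3: 20 a_5 = 0  ->  a_5 = 0
Truncated series: y(x) = -2 + 2 x - 3 x^2 + (2/3) x^3 - (1/4) x^4 + O(x^6).

a_0 = -2; a_1 = 2; a_2 = -3; a_3 = 2/3; a_4 = -1/4; a_5 = 0


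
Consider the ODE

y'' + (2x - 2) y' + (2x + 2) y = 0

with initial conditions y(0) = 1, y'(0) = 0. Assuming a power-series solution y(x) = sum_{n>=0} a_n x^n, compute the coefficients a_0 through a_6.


Ansatz: y(x) = sum_{n>=0} a_n x^n, so y'(x) = sum_{n>=1} n a_n x^(n-1) and y''(x) = sum_{n>=2} n(n-1) a_n x^(n-2).
Substitute into P(x) y'' + Q(x) y' + R(x) y = 0 with P(x) = 1, Q(x) = 2x - 2, R(x) = 2x + 2, and match powers of x.
Initial conditions: a_0 = 1, a_1 = 0.
Setting the coefficient of each power of x to zero and solving order by order (substituting the coefficients already found):
  x^0: 2 a_2 - 2 a_1 + 2 a_0 = 0  ->  2 a_2 = 2 a_1 - 2 a_0 = -2  ->  a_2 = -1
  x^1: 6 a_3 - 4 a_2 + 4 a_1 + 2 a_0 = 0  ->  6 a_3 = 4 a_2 - 4 a_1 - 2 a_0 = -6  ->  a_3 = -1
  x^2: 12 a_4 - 6 a_3 + 6 a_2 + 2 a_1 = 0  ->  12 a_4 = 6 a_3 - 6 a_2 - 2 a_1 = 0  ->  a_4 = 0
  x^3: 20 a_5 - 8 a_4 + 8 a_3 + 2 a_2 = 0  ->  20 a_5 = 8 a_4 - 8 a_3 - 2 a_2 = 10  ->  a_5 = 1/2
  x^4: 30 a_6 - 10 a_5 + 10 a_4 + 2 a_3 = 0  ->  30 a_6 = 10 a_5 - 10 a_4 - 2 a_3 = 7  ->  a_6 = 7/30
Truncated series: y(x) = 1 - x^2 - x^3 + (1/2) x^5 + (7/30) x^6 + O(x^7).

a_0 = 1; a_1 = 0; a_2 = -1; a_3 = -1; a_4 = 0; a_5 = 1/2; a_6 = 7/30


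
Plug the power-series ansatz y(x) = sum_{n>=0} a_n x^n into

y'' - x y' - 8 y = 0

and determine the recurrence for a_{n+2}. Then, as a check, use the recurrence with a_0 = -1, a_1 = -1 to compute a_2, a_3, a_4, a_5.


Substitute y = sum_n a_n x^n.
y''(x) has coefficient (n+2)(n+1) a_{n+2} at x^n;
-x y'(x) has coefficient -n a_n at x^n (shift);
-8 y(x) has coefficient -8 a_n at x^n.
Matching x^n: (n+2)(n+1) a_{n+2} + (-n - 8) a_n = 0.
Thus a_{n+2} = (n + 8) / ((n+1)(n+2)) * a_n.

Check with a_0 = -1, a_1 = -1 (apply the recurrence for n = 0, 1, 2, 3): a_0 = -1, a_1 = -1, a_2 = -4, a_3 = -3/2, a_4 = -10/3, a_5 = -33/40.

a_(n+2) = (n + 8) / ((n+1)(n+2)) * a_n; check: a_0 = -1, a_1 = -1, a_2 = -4, a_3 = -3/2, a_4 = -10/3, a_5 = -33/40


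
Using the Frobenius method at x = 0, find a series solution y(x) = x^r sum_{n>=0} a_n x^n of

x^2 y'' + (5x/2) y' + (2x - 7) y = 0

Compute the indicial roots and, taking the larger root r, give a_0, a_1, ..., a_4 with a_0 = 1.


Write in Frobenius form y'' + (p(x)/x) y' + (q(x)/x^2) y = 0:
  p(x) = 5/2,  q(x) = 2x - 7.
Indicial equation: r(r-1) + (5/2) r + (-7) = 0 -> roots r_1 = 2, r_2 = -7/2.
Take r = r_1 = 2. Let y(x) = x^r sum_{n>=0} a_n x^n with a_0 = 1.
Substitute y = x^r sum a_n x^n and match x^{r+n}. The recurrence is
  D(n) a_n + 2 a_{n-1} = 0,  where D(n) = (r+n)(r+n-1) + (5/2)(r+n) + (-7).
  a_n = -2 / D(n) * a_{n-1}.
Since the indicial polynomial factors as (r - r_1)(r - r_2), D(n) = (r_1 + n - r_1)(r_1 + n - r_2) = n(n + 11/2).
Evaluating step by step (a_0 = 1):
  n = 1: D(1) = 1(1 + 11/2) = 13/2; numerator = -2(1) = -2; a_1 = (-2)/(13/2) = -4/13
  n = 2: D(2) = 2(2 + 11/2) = 15; numerator = -2(-4/13) = 8/13; a_2 = (8/13)/(15) = 8/195
  n = 3: D(3) = 3(3 + 11/2) = 51/2; numerator = -2(8/195) = -16/195; a_3 = (-16/195)/(51/2) = -32/9945
  n = 4: D(4) = 4(4 + 11/2) = 38; numerator = -2(-32/9945) = 64/9945; a_4 = (64/9945)/(38) = 32/188955

r = 2; a_0 = 1; a_1 = -4/13; a_2 = 8/195; a_3 = -32/9945; a_4 = 32/188955


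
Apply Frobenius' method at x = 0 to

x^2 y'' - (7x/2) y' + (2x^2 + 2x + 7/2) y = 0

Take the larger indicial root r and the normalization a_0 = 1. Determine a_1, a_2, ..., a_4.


Write in Frobenius form y'' + (p(x)/x) y' + (q(x)/x^2) y = 0:
  p(x) = -7/2,  q(x) = 2x^2 + 2x + 7/2.
Indicial equation: r(r-1) + (-7/2) r + (7/2) = 0 -> roots r_1 = 7/2, r_2 = 1.
Take r = r_1 = 7/2. Let y(x) = x^r sum_{n>=0} a_n x^n with a_0 = 1.
Substitute y = x^r sum a_n x^n and match x^{r+n}. The recurrence is
  D(n) a_n + 2 a_{n-1} + 2 a_{n-2} = 0,  where D(n) = (r+n)(r+n-1) + (-7/2)(r+n) + (7/2).
  a_n = [-2 a_{n-1} - 2 a_{n-2}] / D(n).
Since the indicial polynomial factors as (r - r_1)(r - r_2), D(n) = (r_1 + n - r_1)(r_1 + n - r_2) = n(n + 5/2).
Evaluating step by step (a_0 = 1):
  n = 1: D(1) = 1(1 + 5/2) = 7/2; numerator = -2(1) = -2; a_1 = (-2)/(7/2) = -4/7
  n = 2: D(2) = 2(2 + 5/2) = 9; numerator = -2(-4/7) - 2(1) = -6/7; a_2 = (-6/7)/(9) = -2/21
  n = 3: D(3) = 3(3 + 5/2) = 33/2; numerator = -2(-2/21) - 2(-4/7) = 4/3; a_3 = (4/3)/(33/2) = 8/99
  n = 4: D(4) = 4(4 + 5/2) = 26; numerator = -2(8/99) - 2(-2/21) = 20/693; a_4 = (20/693)/(26) = 10/9009

r = 7/2; a_0 = 1; a_1 = -4/7; a_2 = -2/21; a_3 = 8/99; a_4 = 10/9009


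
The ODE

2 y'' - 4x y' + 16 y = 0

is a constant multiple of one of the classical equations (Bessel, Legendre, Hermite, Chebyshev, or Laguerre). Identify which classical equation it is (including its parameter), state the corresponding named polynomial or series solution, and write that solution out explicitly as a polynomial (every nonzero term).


All three coefficients share the factor 2; dividing through by 2 gives  y'' - 2x y' + 8 y = 0.
This matches the Hermite equation y'' - 2x y' + 2n y = 0 with 2n = 8, so n = 4; the polynomial solution is H_4(x).
With y = sum_k a_k x^k, matching x^k gives (k+2)(k+1) a_{k+2} = 2(k - n) a_k = 2(k - 4) a_k. The right side vanishes at k = 4, so the series with the parity of 4 terminates at degree 4.
Standard normalization: leading coefficient of H_n is 2^n, so a_4 = 2^4 = 16. Work downward with a_k = (k+1)(k+2) a_{k+2} / (2(k - n)):
  a_2 = (3)(4)(16) / (2(2 - 4)) = 192/(-4) = -48
  a_0 = (1)(2)(-48) / (2(0 - 4)) = -96/(-8) = 12
Hence H_4(x) = 16 x^4 - 48 x^2 + 12.

H_4(x); series = 16 x^4 - 48 x^2 + 12


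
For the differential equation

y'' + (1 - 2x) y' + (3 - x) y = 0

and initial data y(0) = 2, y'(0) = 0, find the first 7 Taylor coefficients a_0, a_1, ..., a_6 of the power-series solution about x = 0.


Ansatz: y(x) = sum_{n>=0} a_n x^n, so y'(x) = sum_{n>=1} n a_n x^(n-1) and y''(x) = sum_{n>=2} n(n-1) a_n x^(n-2).
Substitute into P(x) y'' + Q(x) y' + R(x) y = 0 with P(x) = 1, Q(x) = 1 - 2x, R(x) = 3 - x, and match powers of x.
Initial conditions: a_0 = 2, a_1 = 0.
Setting the coefficient of each power of x to zero and solving order by order (substituting the coefficients already found):
  x^0: 2 a_2 + a_1 + 3 a_0 = 0  ->  2 a_2 = -a_1 - 3 a_0 = -6  ->  a_2 = -3
  x^1: 6 a_3 + 2 a_2 + a_1 - a_0 = 0  ->  6 a_3 = -2 a_2 - a_1 + a_0 = 8  ->  a_3 = 4/3
  x^2: 12 a_4 + 3 a_3 - a_2 - a_1 = 0  ->  12 a_4 = -3 a_3 + a_2 + a_1 = -7  ->  a_4 = -7/12
  x^3: 20 a_5 + 4 a_4 - 3 a_3 - a_2 = 0  ->  20 a_5 = -4 a_4 + 3 a_3 + a_2 = 10/3  ->  a_5 = 1/6
  x^4: 30 a_6 + 5 a_5 - 5 a_4 - a_3 = 0  ->  30 a_6 = -5 a_5 + 5 a_4 + a_3 = -29/12  ->  a_6 = -29/360
Truncated series: y(x) = 2 - 3 x^2 + (4/3) x^3 - (7/12) x^4 + (1/6) x^5 - (29/360) x^6 + O(x^7).

a_0 = 2; a_1 = 0; a_2 = -3; a_3 = 4/3; a_4 = -7/12; a_5 = 1/6; a_6 = -29/360


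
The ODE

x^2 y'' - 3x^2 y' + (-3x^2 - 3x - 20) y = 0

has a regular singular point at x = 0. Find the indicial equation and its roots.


Divide by x^2 to reach normal form y'' + P_1(x) y' + P_2(x) y = 0 with P_1(x) = -3 and P_2(x) = -3 - 3/x - 20/x^2.
x = 0 is a singular point because the y-coefficient -3 - 3/x - 20/x^2 has a pole at x = 0.
It is a regular singular point because x P_1(x) = p(x) = -3x and x^2 P_2(x) = q(x) = -3x^2 - 3x - 20 are polynomials, hence analytic at x = 0.
p(0) = 0,  q(0) = -20.
Indicial equation: r(r-1) + p(0) r + q(0) = 0, i.e. r^2 + (p(0) - 1) r + q(0) = 0, i.e. r^2 - 1 r - 20 = 0.
Discriminant: (-1)^2 - 4(-20) = 81, so r = (1 ± 9)/2.
Solving: r_1 = 5, r_2 = -4.

indicial: r^2 - 1 r - 20 = 0; roots r_1 = 5, r_2 = -4


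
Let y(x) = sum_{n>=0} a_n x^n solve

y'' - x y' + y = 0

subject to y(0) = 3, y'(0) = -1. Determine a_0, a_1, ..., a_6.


Ansatz: y(x) = sum_{n>=0} a_n x^n, so y'(x) = sum_{n>=1} n a_n x^(n-1) and y''(x) = sum_{n>=2} n(n-1) a_n x^(n-2).
Substitute into P(x) y'' + Q(x) y' + R(x) y = 0 with P(x) = 1, Q(x) = -x, R(x) = 1, and match powers of x.
Initial conditions: a_0 = 3, a_1 = -1.
Setting the coefficient of each power of x to zero and solving order by order (substituting the coefficients already found):
  x^0: 2 a_2 + a_0 = 0  ->  2 a_2 = -a_0 = -3  ->  a_2 = -3/2
  x^1: 6 a_3 = 0  ->  a_3 = 0
  x^2: 12 a_4 - a_2 = 0  ->  12 a_4 = a_2 = -3/2  ->  a_4 = -1/8
  x^3: 20 a_5 - 2 a_3 = 0  ->  20 a_5 = 2 a_3 = 0  ->  a_5 = 0
  x^4: 30 a_6 - 3 a_4 = 0  ->  30 a_6 = 3 a_4 = -3/8  ->  a_6 = -1/80
Truncated series: y(x) = 3 - x - (3/2) x^2 - (1/8) x^4 - (1/80) x^6 + O(x^7).

a_0 = 3; a_1 = -1; a_2 = -3/2; a_3 = 0; a_4 = -1/8; a_5 = 0; a_6 = -1/80


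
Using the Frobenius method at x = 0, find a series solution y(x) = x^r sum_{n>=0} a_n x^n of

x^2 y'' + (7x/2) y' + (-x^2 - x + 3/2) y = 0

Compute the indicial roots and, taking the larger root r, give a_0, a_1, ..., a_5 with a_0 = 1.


Write in Frobenius form y'' + (p(x)/x) y' + (q(x)/x^2) y = 0:
  p(x) = 7/2,  q(x) = -x^2 - x + 3/2.
Indicial equation: r(r-1) + (7/2) r + (3/2) = 0 -> roots r_1 = -1, r_2 = -3/2.
Take r = r_1 = -1. Let y(x) = x^r sum_{n>=0} a_n x^n with a_0 = 1.
Substitute y = x^r sum a_n x^n and match x^{r+n}. The recurrence is
  D(n) a_n - 1 a_{n-1} - 1 a_{n-2} = 0,  where D(n) = (r+n)(r+n-1) + (7/2)(r+n) + (3/2).
  a_n = [1 a_{n-1} + 1 a_{n-2}] / D(n).
Since the indicial polynomial factors as (r - r_1)(r - r_2), D(n) = (r_1 + n - r_1)(r_1 + n - r_2) = n(n + 1/2).
Evaluating step by step (a_0 = 1):
  n = 1: D(1) = 1(1 + 1/2) = 3/2; numerator = 1(1) = 1; a_1 = (1)/(3/2) = 2/3
  n = 2: D(2) = 2(2 + 1/2) = 5; numerator = 1(2/3) + 1(1) = 5/3; a_2 = (5/3)/(5) = 1/3
  n = 3: D(3) = 3(3 + 1/2) = 21/2; numerator = 1(1/3) + 1(2/3) = 1; a_3 = (1)/(21/2) = 2/21
  n = 4: D(4) = 4(4 + 1/2) = 18; numerator = 1(2/21) + 1(1/3) = 3/7; a_4 = (3/7)/(18) = 1/42
  n = 5: D(5) = 5(5 + 1/2) = 55/2; numerator = 1(1/42) + 1(2/21) = 5/42; a_5 = (5/42)/(55/2) = 1/231

r = -1; a_0 = 1; a_1 = 2/3; a_2 = 1/3; a_3 = 2/21; a_4 = 1/42; a_5 = 1/231


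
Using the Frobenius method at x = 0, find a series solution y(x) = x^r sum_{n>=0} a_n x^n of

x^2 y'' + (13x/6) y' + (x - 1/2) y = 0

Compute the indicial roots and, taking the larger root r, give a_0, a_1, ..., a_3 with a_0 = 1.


Write in Frobenius form y'' + (p(x)/x) y' + (q(x)/x^2) y = 0:
  p(x) = 13/6,  q(x) = x - 1/2.
Indicial equation: r(r-1) + (13/6) r + (-1/2) = 0 -> roots r_1 = 1/3, r_2 = -3/2.
Take r = r_1 = 1/3. Let y(x) = x^r sum_{n>=0} a_n x^n with a_0 = 1.
Substitute y = x^r sum a_n x^n and match x^{r+n}. The recurrence is
  D(n) a_n + 1 a_{n-1} = 0,  where D(n) = (r+n)(r+n-1) + (13/6)(r+n) + (-1/2).
  a_n = -1 / D(n) * a_{n-1}.
Since the indicial polynomial factors as (r - r_1)(r - r_2), D(n) = (r_1 + n - r_1)(r_1 + n - r_2) = n(n + 11/6).
Evaluating step by step (a_0 = 1):
  n = 1: D(1) = 1(1 + 11/6) = 17/6; numerator = -1(1) = -1; a_1 = (-1)/(17/6) = -6/17
  n = 2: D(2) = 2(2 + 11/6) = 23/3; numerator = -1(-6/17) = 6/17; a_2 = (6/17)/(23/3) = 18/391
  n = 3: D(3) = 3(3 + 11/6) = 29/2; numerator = -1(18/391) = -18/391; a_3 = (-18/391)/(29/2) = -36/11339

r = 1/3; a_0 = 1; a_1 = -6/17; a_2 = 18/391; a_3 = -36/11339


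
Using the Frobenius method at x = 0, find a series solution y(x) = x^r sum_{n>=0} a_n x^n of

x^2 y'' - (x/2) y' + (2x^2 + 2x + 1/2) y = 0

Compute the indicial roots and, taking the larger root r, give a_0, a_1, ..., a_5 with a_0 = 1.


Write in Frobenius form y'' + (p(x)/x) y' + (q(x)/x^2) y = 0:
  p(x) = -1/2,  q(x) = 2x^2 + 2x + 1/2.
Indicial equation: r(r-1) + (-1/2) r + (1/2) = 0 -> roots r_1 = 1, r_2 = 1/2.
Take r = r_1 = 1. Let y(x) = x^r sum_{n>=0} a_n x^n with a_0 = 1.
Substitute y = x^r sum a_n x^n and match x^{r+n}. The recurrence is
  D(n) a_n + 2 a_{n-1} + 2 a_{n-2} = 0,  where D(n) = (r+n)(r+n-1) + (-1/2)(r+n) + (1/2).
  a_n = [-2 a_{n-1} - 2 a_{n-2}] / D(n).
Since the indicial polynomial factors as (r - r_1)(r - r_2), D(n) = (r_1 + n - r_1)(r_1 + n - r_2) = n(n + 1/2).
Evaluating step by step (a_0 = 1):
  n = 1: D(1) = 1(1 + 1/2) = 3/2; numerator = -2(1) = -2; a_1 = (-2)/(3/2) = -4/3
  n = 2: D(2) = 2(2 + 1/2) = 5; numerator = -2(-4/3) - 2(1) = 2/3; a_2 = (2/3)/(5) = 2/15
  n = 3: D(3) = 3(3 + 1/2) = 21/2; numerator = -2(2/15) - 2(-4/3) = 12/5; a_3 = (12/5)/(21/2) = 8/35
  n = 4: D(4) = 4(4 + 1/2) = 18; numerator = -2(8/35) - 2(2/15) = -76/105; a_4 = (-76/105)/(18) = -38/945
  n = 5: D(5) = 5(5 + 1/2) = 55/2; numerator = -2(-38/945) - 2(8/35) = -356/945; a_5 = (-356/945)/(55/2) = -712/51975

r = 1; a_0 = 1; a_1 = -4/3; a_2 = 2/15; a_3 = 8/35; a_4 = -38/945; a_5 = -712/51975


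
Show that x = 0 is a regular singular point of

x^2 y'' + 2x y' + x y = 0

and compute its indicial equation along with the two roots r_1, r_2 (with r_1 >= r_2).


Divide by x^2 to reach normal form y'' + P_1(x) y' + P_2(x) y = 0 with P_1(x) = 2/x and P_2(x) = 1/x.
x = 0 is a singular point because the y'-coefficient 2/x has a pole at x = 0 and the y-coefficient 1/x has a pole at x = 0.
It is a regular singular point because x P_1(x) = p(x) = 2 and x^2 P_2(x) = q(x) = x are polynomials, hence analytic at x = 0.
p(0) = 2,  q(0) = 0.
Indicial equation: r(r-1) + p(0) r + q(0) = 0, i.e. r^2 + (p(0) - 1) r + q(0) = 0, i.e. r^2 + 1 r = 0.
Discriminant: (1)^2 - 4(0) = 1, so r = (-1 ± 1)/2.
Solving: r_1 = 0, r_2 = -1.

indicial: r^2 + 1 r = 0; roots r_1 = 0, r_2 = -1


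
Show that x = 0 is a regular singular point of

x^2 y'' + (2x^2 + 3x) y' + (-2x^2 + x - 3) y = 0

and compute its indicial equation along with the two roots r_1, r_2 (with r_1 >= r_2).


Divide by x^2 to reach normal form y'' + P_1(x) y' + P_2(x) y = 0 with P_1(x) = 2 + 3/x and P_2(x) = -2 + 1/x - 3/x^2.
x = 0 is a singular point because the y'-coefficient 2 + 3/x has a pole at x = 0 and the y-coefficient -2 + 1/x - 3/x^2 has a pole at x = 0.
It is a regular singular point because x P_1(x) = p(x) = 2x + 3 and x^2 P_2(x) = q(x) = -2x^2 + x - 3 are polynomials, hence analytic at x = 0.
p(0) = 3,  q(0) = -3.
Indicial equation: r(r-1) + p(0) r + q(0) = 0, i.e. r^2 + (p(0) - 1) r + q(0) = 0, i.e. r^2 + 2 r - 3 = 0.
Discriminant: (2)^2 - 4(-3) = 16, so r = (-2 ± 4)/2.
Solving: r_1 = 1, r_2 = -3.

indicial: r^2 + 2 r - 3 = 0; roots r_1 = 1, r_2 = -3


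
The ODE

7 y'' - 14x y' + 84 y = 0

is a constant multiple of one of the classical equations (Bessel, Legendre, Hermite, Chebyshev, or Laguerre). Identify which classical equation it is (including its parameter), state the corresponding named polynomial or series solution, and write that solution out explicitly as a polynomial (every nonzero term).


All three coefficients share the factor 7; dividing through by 7 gives  y'' - 2x y' + 12 y = 0.
This matches the Hermite equation y'' - 2x y' + 2n y = 0 with 2n = 12, so n = 6; the polynomial solution is H_6(x).
With y = sum_k a_k x^k, matching x^k gives (k+2)(k+1) a_{k+2} = 2(k - n) a_k = 2(k - 6) a_k. The right side vanishes at k = 6, so the series with the parity of 6 terminates at degree 6.
Standard normalization: leading coefficient of H_n is 2^n, so a_6 = 2^6 = 64. Work downward with a_k = (k+1)(k+2) a_{k+2} / (2(k - n)):
  a_4 = (5)(6)(64) / (2(4 - 6)) = 1920/(-4) = -480
  a_2 = (3)(4)(-480) / (2(2 - 6)) = -5760/(-8) = 720
  a_0 = (1)(2)(720) / (2(0 - 6)) = 1440/(-12) = -120
Hence H_6(x) = 64 x^6 - 480 x^4 + 720 x^2 - 120.

H_6(x); series = 64 x^6 - 480 x^4 + 720 x^2 - 120


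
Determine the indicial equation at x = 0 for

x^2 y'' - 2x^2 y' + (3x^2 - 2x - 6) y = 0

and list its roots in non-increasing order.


Divide by x^2 to reach normal form y'' + P_1(x) y' + P_2(x) y = 0 with P_1(x) = -2 and P_2(x) = 3 - 2/x - 6/x^2.
x = 0 is a singular point because the y-coefficient 3 - 2/x - 6/x^2 has a pole at x = 0.
It is a regular singular point because x P_1(x) = p(x) = -2x and x^2 P_2(x) = q(x) = 3x^2 - 2x - 6 are polynomials, hence analytic at x = 0.
p(0) = 0,  q(0) = -6.
Indicial equation: r(r-1) + p(0) r + q(0) = 0, i.e. r^2 + (p(0) - 1) r + q(0) = 0, i.e. r^2 - 1 r - 6 = 0.
Discriminant: (-1)^2 - 4(-6) = 25, so r = (1 ± 5)/2.
Solving: r_1 = 3, r_2 = -2.

indicial: r^2 - 1 r - 6 = 0; roots r_1 = 3, r_2 = -2


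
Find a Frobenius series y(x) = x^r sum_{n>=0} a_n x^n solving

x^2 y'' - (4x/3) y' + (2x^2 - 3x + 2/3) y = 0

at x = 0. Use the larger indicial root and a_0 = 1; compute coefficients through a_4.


Write in Frobenius form y'' + (p(x)/x) y' + (q(x)/x^2) y = 0:
  p(x) = -4/3,  q(x) = 2x^2 - 3x + 2/3.
Indicial equation: r(r-1) + (-4/3) r + (2/3) = 0 -> roots r_1 = 2, r_2 = 1/3.
Take r = r_1 = 2. Let y(x) = x^r sum_{n>=0} a_n x^n with a_0 = 1.
Substitute y = x^r sum a_n x^n and match x^{r+n}. The recurrence is
  D(n) a_n - 3 a_{n-1} + 2 a_{n-2} = 0,  where D(n) = (r+n)(r+n-1) + (-4/3)(r+n) + (2/3).
  a_n = [3 a_{n-1} - 2 a_{n-2}] / D(n).
Since the indicial polynomial factors as (r - r_1)(r - r_2), D(n) = (r_1 + n - r_1)(r_1 + n - r_2) = n(n + 5/3).
Evaluating step by step (a_0 = 1):
  n = 1: D(1) = 1(1 + 5/3) = 8/3; numerator = 3(1) = 3; a_1 = (3)/(8/3) = 9/8
  n = 2: D(2) = 2(2 + 5/3) = 22/3; numerator = 3(9/8) - 2(1) = 11/8; a_2 = (11/8)/(22/3) = 3/16
  n = 3: D(3) = 3(3 + 5/3) = 14; numerator = 3(3/16) - 2(9/8) = -27/16; a_3 = (-27/16)/(14) = -27/224
  n = 4: D(4) = 4(4 + 5/3) = 68/3; numerator = 3(-27/224) - 2(3/16) = -165/224; a_4 = (-165/224)/(68/3) = -495/15232

r = 2; a_0 = 1; a_1 = 9/8; a_2 = 3/16; a_3 = -27/224; a_4 = -495/15232


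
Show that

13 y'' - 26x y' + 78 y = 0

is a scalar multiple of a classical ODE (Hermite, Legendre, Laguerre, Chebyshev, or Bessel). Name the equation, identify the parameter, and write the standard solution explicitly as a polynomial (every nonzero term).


All three coefficients share the factor 13; dividing through by 13 gives  y'' - 2x y' + 6 y = 0.
This matches the Hermite equation y'' - 2x y' + 2n y = 0 with 2n = 6, so n = 3; the polynomial solution is H_3(x).
With y = sum_k a_k x^k, matching x^k gives (k+2)(k+1) a_{k+2} = 2(k - n) a_k = 2(k - 3) a_k. The right side vanishes at k = 3, so the series with the parity of 3 terminates at degree 3.
Standard normalization: leading coefficient of H_n is 2^n, so a_3 = 2^3 = 8. Work downward with a_k = (k+1)(k+2) a_{k+2} / (2(k - n)):
  a_1 = (2)(3)(8) / (2(1 - 3)) = 48/(-4) = -12
Hence H_3(x) = 8 x^3 - 12 x.

H_3(x); series = 8 x^3 - 12 x


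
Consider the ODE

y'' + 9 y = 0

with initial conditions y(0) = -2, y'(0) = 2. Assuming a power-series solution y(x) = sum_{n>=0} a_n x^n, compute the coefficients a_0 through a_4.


Ansatz: y(x) = sum_{n>=0} a_n x^n, so y'(x) = sum_{n>=1} n a_n x^(n-1) and y''(x) = sum_{n>=2} n(n-1) a_n x^(n-2).
Substitute into P(x) y'' + Q(x) y' + R(x) y = 0 with P(x) = 1, Q(x) = 0, R(x) = 9, and match powers of x.
Initial conditions: a_0 = -2, a_1 = 2.
Setting the coefficient of each power of x to zero and solving order by order (substituting the coefficients already found):
  x^0: 2 a_2 + 9 a_0 = 0  ->  2 a_2 = -9 a_0 = 18  ->  a_2 = 9
  x^1: 6 a_3 + 9 a_1 = 0  ->  6 a_3 = -9 a_1 = -18  ->  a_3 = -3
  x^2: 12 a_4 + 9 a_2 = 0  ->  12 a_4 = -9 a_2 = -81  ->  a_4 = -27/4
Truncated series: y(x) = -2 + 2 x + 9 x^2 - 3 x^3 - (27/4) x^4 + O(x^5).

a_0 = -2; a_1 = 2; a_2 = 9; a_3 = -3; a_4 = -27/4


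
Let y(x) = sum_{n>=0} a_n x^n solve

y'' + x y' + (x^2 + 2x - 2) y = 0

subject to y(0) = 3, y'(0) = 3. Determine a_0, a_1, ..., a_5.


Ansatz: y(x) = sum_{n>=0} a_n x^n, so y'(x) = sum_{n>=1} n a_n x^(n-1) and y''(x) = sum_{n>=2} n(n-1) a_n x^(n-2).
Substitute into P(x) y'' + Q(x) y' + R(x) y = 0 with P(x) = 1, Q(x) = x, R(x) = x^2 + 2x - 2, and match powers of x.
Initial conditions: a_0 = 3, a_1 = 3.
Setting the coefficient of each power of x to zero and solving order by order (substituting the coefficients already found):
  x^0: 2 a_2 - 2 a_0 = 0  ->  2 a_2 = 2 a_0 = 6  ->  a_2 = 3
  x^1: 6 a_3 - a_1 + 2 a_0 = 0  ->  6 a_3 = a_1 - 2 a_0 = -3  ->  a_3 = -1/2
  x^2: 12 a_4 + 2 a_1 + a_0 = 0  ->  12 a_4 = -2 a_1 - a_0 = -9  ->  a_4 = -3/4
  x^3: 20 a_5 + a_3 + 2 a_2 + a_1 = 0  ->  20 a_5 = -a_3 - 2 a_2 - a_1 = -17/2  ->  a_5 = -17/40
Truncated series: y(x) = 3 + 3 x + 3 x^2 - (1/2) x^3 - (3/4) x^4 - (17/40) x^5 + O(x^6).

a_0 = 3; a_1 = 3; a_2 = 3; a_3 = -1/2; a_4 = -3/4; a_5 = -17/40


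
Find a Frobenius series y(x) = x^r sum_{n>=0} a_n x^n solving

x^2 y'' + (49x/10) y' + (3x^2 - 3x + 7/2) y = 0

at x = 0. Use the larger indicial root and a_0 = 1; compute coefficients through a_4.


Write in Frobenius form y'' + (p(x)/x) y' + (q(x)/x^2) y = 0:
  p(x) = 49/10,  q(x) = 3x^2 - 3x + 7/2.
Indicial equation: r(r-1) + (49/10) r + (7/2) = 0 -> roots r_1 = -7/5, r_2 = -5/2.
Take r = r_1 = -7/5. Let y(x) = x^r sum_{n>=0} a_n x^n with a_0 = 1.
Substitute y = x^r sum a_n x^n and match x^{r+n}. The recurrence is
  D(n) a_n - 3 a_{n-1} + 3 a_{n-2} = 0,  where D(n) = (r+n)(r+n-1) + (49/10)(r+n) + (7/2).
  a_n = [3 a_{n-1} - 3 a_{n-2}] / D(n).
Since the indicial polynomial factors as (r - r_1)(r - r_2), D(n) = (r_1 + n - r_1)(r_1 + n - r_2) = n(n + 11/10).
Evaluating step by step (a_0 = 1):
  n = 1: D(1) = 1(1 + 11/10) = 21/10; numerator = 3(1) = 3; a_1 = (3)/(21/10) = 10/7
  n = 2: D(2) = 2(2 + 11/10) = 31/5; numerator = 3(10/7) - 3(1) = 9/7; a_2 = (9/7)/(31/5) = 45/217
  n = 3: D(3) = 3(3 + 11/10) = 123/10; numerator = 3(45/217) - 3(10/7) = -795/217; a_3 = (-795/217)/(123/10) = -2650/8897
  n = 4: D(4) = 4(4 + 11/10) = 102/5; numerator = 3(-2650/8897) - 3(45/217) = -435/287; a_4 = (-435/287)/(102/5) = -725/9758

r = -7/5; a_0 = 1; a_1 = 10/7; a_2 = 45/217; a_3 = -2650/8897; a_4 = -725/9758


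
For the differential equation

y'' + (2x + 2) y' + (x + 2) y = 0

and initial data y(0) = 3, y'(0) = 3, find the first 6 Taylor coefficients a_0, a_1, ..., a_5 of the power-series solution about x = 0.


Ansatz: y(x) = sum_{n>=0} a_n x^n, so y'(x) = sum_{n>=1} n a_n x^(n-1) and y''(x) = sum_{n>=2} n(n-1) a_n x^(n-2).
Substitute into P(x) y'' + Q(x) y' + R(x) y = 0 with P(x) = 1, Q(x) = 2x + 2, R(x) = x + 2, and match powers of x.
Initial conditions: a_0 = 3, a_1 = 3.
Setting the coefficient of each power of x to zero and solving order by order (substituting the coefficients already found):
  x^0: 2 a_2 + 2 a_1 + 2 a_0 = 0  ->  2 a_2 = -2 a_1 - 2 a_0 = -12  ->  a_2 = -6
  x^1: 6 a_3 + 4 a_2 + 4 a_1 + a_0 = 0  ->  6 a_3 = -4 a_2 - 4 a_1 - a_0 = 9  ->  a_3 = 3/2
  x^2: 12 a_4 + 6 a_3 + 6 a_2 + a_1 = 0  ->  12 a_4 = -6 a_3 - 6 a_2 - a_1 = 24  ->  a_4 = 2
  x^3: 20 a_5 + 8 a_4 + 8 a_3 + a_2 = 0  ->  20 a_5 = -8 a_4 - 8 a_3 - a_2 = -22  ->  a_5 = -11/10
Truncated series: y(x) = 3 + 3 x - 6 x^2 + (3/2) x^3 + 2 x^4 - (11/10) x^5 + O(x^6).

a_0 = 3; a_1 = 3; a_2 = -6; a_3 = 3/2; a_4 = 2; a_5 = -11/10


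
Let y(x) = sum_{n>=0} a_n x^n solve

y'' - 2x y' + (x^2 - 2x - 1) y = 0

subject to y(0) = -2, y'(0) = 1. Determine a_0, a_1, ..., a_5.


Ansatz: y(x) = sum_{n>=0} a_n x^n, so y'(x) = sum_{n>=1} n a_n x^(n-1) and y''(x) = sum_{n>=2} n(n-1) a_n x^(n-2).
Substitute into P(x) y'' + Q(x) y' + R(x) y = 0 with P(x) = 1, Q(x) = -2x, R(x) = x^2 - 2x - 1, and match powers of x.
Initial conditions: a_0 = -2, a_1 = 1.
Setting the coefficient of each power of x to zero and solving order by order (substituting the coefficients already found):
  x^0: 2 a_2 - a_0 = 0  ->  2 a_2 = a_0 = -2  ->  a_2 = -1
  x^1: 6 a_3 - 3 a_1 - 2 a_0 = 0  ->  6 a_3 = 3 a_1 + 2 a_0 = -1  ->  a_3 = -1/6
  x^2: 12 a_4 - 5 a_2 - 2 a_1 + a_0 = 0  ->  12 a_4 = 5 a_2 + 2 a_1 - a_0 = -1  ->  a_4 = -1/12
  x^3: 20 a_5 - 7 a_3 - 2 a_2 + a_1 = 0  ->  20 a_5 = 7 a_3 + 2 a_2 - a_1 = -25/6  ->  a_5 = -5/24
Truncated series: y(x) = -2 + x - x^2 - (1/6) x^3 - (1/12) x^4 - (5/24) x^5 + O(x^6).

a_0 = -2; a_1 = 1; a_2 = -1; a_3 = -1/6; a_4 = -1/12; a_5 = -5/24


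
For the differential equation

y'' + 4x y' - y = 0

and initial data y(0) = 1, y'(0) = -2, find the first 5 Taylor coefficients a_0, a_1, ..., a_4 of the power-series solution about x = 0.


Ansatz: y(x) = sum_{n>=0} a_n x^n, so y'(x) = sum_{n>=1} n a_n x^(n-1) and y''(x) = sum_{n>=2} n(n-1) a_n x^(n-2).
Substitute into P(x) y'' + Q(x) y' + R(x) y = 0 with P(x) = 1, Q(x) = 4x, R(x) = -1, and match powers of x.
Initial conditions: a_0 = 1, a_1 = -2.
Setting the coefficient of each power of x to zero and solving order by order (substituting the coefficients already found):
  x^0: 2 a_2 - a_0 = 0  ->  2 a_2 = a_0 = 1  ->  a_2 = 1/2
  x^1: 6 a_3 + 3 a_1 = 0  ->  6 a_3 = -3 a_1 = 6  ->  a_3 = 1
  x^2: 12 a_4 + 7 a_2 = 0  ->  12 a_4 = -7 a_2 = -7/2  ->  a_4 = -7/24
Truncated series: y(x) = 1 - 2 x + (1/2) x^2 + x^3 - (7/24) x^4 + O(x^5).

a_0 = 1; a_1 = -2; a_2 = 1/2; a_3 = 1; a_4 = -7/24


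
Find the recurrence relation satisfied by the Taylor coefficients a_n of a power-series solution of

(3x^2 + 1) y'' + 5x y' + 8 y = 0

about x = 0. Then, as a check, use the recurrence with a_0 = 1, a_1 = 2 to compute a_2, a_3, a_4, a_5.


Substitute y = sum_n a_n x^n.
(1 + 3 x^2) y'' contributes (n+2)(n+1) a_{n+2} + 3 n(n-1) a_n at x^n.
5 x y'(x) contributes 5 n a_n at x^n.
8 y(x) contributes 8 a_n at x^n.
Matching x^n: (n+2)(n+1) a_{n+2} + (3 n(n-1) + 5 n + 8) a_n = 0.
Thus a_{n+2} = (-3 n(n-1) - 5 n - 8) / ((n+1)(n+2)) * a_n.

Check with a_0 = 1, a_1 = 2 (apply the recurrence for n = 0, 1, 2, 3): a_0 = 1, a_1 = 2, a_2 = -4, a_3 = -13/3, a_4 = 8, a_5 = 533/60.

a_(n+2) = (-3 n(n-1) - 5 n - 8) / ((n+1)(n+2)) * a_n; check: a_0 = 1, a_1 = 2, a_2 = -4, a_3 = -13/3, a_4 = 8, a_5 = 533/60


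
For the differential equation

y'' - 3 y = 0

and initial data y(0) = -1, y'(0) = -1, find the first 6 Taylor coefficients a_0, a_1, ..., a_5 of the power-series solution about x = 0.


Ansatz: y(x) = sum_{n>=0} a_n x^n, so y'(x) = sum_{n>=1} n a_n x^(n-1) and y''(x) = sum_{n>=2} n(n-1) a_n x^(n-2).
Substitute into P(x) y'' + Q(x) y' + R(x) y = 0 with P(x) = 1, Q(x) = 0, R(x) = -3, and match powers of x.
Initial conditions: a_0 = -1, a_1 = -1.
Setting the coefficient of each power of x to zero and solving order by order (substituting the coefficients already found):
  x^0: 2 a_2 - 3 a_0 = 0  ->  2 a_2 = 3 a_0 = -3  ->  a_2 = -3/2
  x^1: 6 a_3 - 3 a_1 = 0  ->  6 a_3 = 3 a_1 = -3  ->  a_3 = -1/2
  x^2: 12 a_4 - 3 a_2 = 0  ->  12 a_4 = 3 a_2 = -9/2  ->  a_4 = -3/8
  x^3: 20 a_5 - 3 a_3 = 0  ->  20 a_5 = 3 a_3 = -3/2  ->  a_5 = -3/40
Truncated series: y(x) = -1 - x - (3/2) x^2 - (1/2) x^3 - (3/8) x^4 - (3/40) x^5 + O(x^6).

a_0 = -1; a_1 = -1; a_2 = -3/2; a_3 = -1/2; a_4 = -3/8; a_5 = -3/40


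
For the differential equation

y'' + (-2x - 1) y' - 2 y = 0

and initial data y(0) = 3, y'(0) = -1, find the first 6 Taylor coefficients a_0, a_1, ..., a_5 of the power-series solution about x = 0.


Ansatz: y(x) = sum_{n>=0} a_n x^n, so y'(x) = sum_{n>=1} n a_n x^(n-1) and y''(x) = sum_{n>=2} n(n-1) a_n x^(n-2).
Substitute into P(x) y'' + Q(x) y' + R(x) y = 0 with P(x) = 1, Q(x) = -2x - 1, R(x) = -2, and match powers of x.
Initial conditions: a_0 = 3, a_1 = -1.
Setting the coefficient of each power of x to zero and solving order by order (substituting the coefficients already found):
  x^0: 2 a_2 - a_1 - 2 a_0 = 0  ->  2 a_2 = a_1 + 2 a_0 = 5  ->  a_2 = 5/2
  x^1: 6 a_3 - 2 a_2 - 4 a_1 = 0  ->  6 a_3 = 2 a_2 + 4 a_1 = 1  ->  a_3 = 1/6
  x^2: 12 a_4 - 3 a_3 - 6 a_2 = 0  ->  12 a_4 = 3 a_3 + 6 a_2 = 31/2  ->  a_4 = 31/24
  x^3: 20 a_5 - 4 a_4 - 8 a_3 = 0  ->  20 a_5 = 4 a_4 + 8 a_3 = 13/2  ->  a_5 = 13/40
Truncated series: y(x) = 3 - x + (5/2) x^2 + (1/6) x^3 + (31/24) x^4 + (13/40) x^5 + O(x^6).

a_0 = 3; a_1 = -1; a_2 = 5/2; a_3 = 1/6; a_4 = 31/24; a_5 = 13/40


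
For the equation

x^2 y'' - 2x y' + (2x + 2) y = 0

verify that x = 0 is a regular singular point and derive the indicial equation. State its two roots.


Divide by x^2 to reach normal form y'' + P_1(x) y' + P_2(x) y = 0 with P_1(x) = -2/x and P_2(x) = 2/x + 2/x^2.
x = 0 is a singular point because the y'-coefficient -2/x has a pole at x = 0 and the y-coefficient 2/x + 2/x^2 has a pole at x = 0.
It is a regular singular point because x P_1(x) = p(x) = -2 and x^2 P_2(x) = q(x) = 2x + 2 are polynomials, hence analytic at x = 0.
p(0) = -2,  q(0) = 2.
Indicial equation: r(r-1) + p(0) r + q(0) = 0, i.e. r^2 + (p(0) - 1) r + q(0) = 0, i.e. r^2 - 3 r + 2 = 0.
Discriminant: (-3)^2 - 4(2) = 1, so r = (3 ± 1)/2.
Solving: r_1 = 2, r_2 = 1.

indicial: r^2 - 3 r + 2 = 0; roots r_1 = 2, r_2 = 1


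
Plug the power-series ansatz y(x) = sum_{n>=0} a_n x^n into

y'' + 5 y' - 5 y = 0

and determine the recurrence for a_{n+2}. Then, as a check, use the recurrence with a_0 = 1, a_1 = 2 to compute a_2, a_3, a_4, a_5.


Substitute y = sum_n a_n x^n.
y''(x) has coefficient (n+2)(n+1) a_{n+2} at x^n;
5 y'(x) has coefficient 5 (n+1) a_{n+1} at x^n;
-5 y(x) has coefficient -5 a_n at x^n.
Matching x^n: (n+2)(n+1) a_{n+2} + 5 (n+1) a_{n+1} - 5 a_n = 0.
Thus a_{n+2} = [-5 (n+1) a_{n+1} + 5 a_n] / ((n+1)(n+2)).

Check with a_0 = 1, a_1 = 2 (apply the recurrence for n = 0, 1, 2, 3): a_0 = 1, a_1 = 2, a_2 = -5/2, a_3 = 35/6, a_4 = -25/3, a_5 = 235/24.

a_(n+2) = [-5 (n+1) a_(n+1) + 5 a_n] / ((n+1)(n+2)); check: a_0 = 1, a_1 = 2, a_2 = -5/2, a_3 = 35/6, a_4 = -25/3, a_5 = 235/24


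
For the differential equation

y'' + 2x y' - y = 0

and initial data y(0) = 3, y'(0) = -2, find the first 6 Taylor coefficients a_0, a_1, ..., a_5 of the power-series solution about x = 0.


Ansatz: y(x) = sum_{n>=0} a_n x^n, so y'(x) = sum_{n>=1} n a_n x^(n-1) and y''(x) = sum_{n>=2} n(n-1) a_n x^(n-2).
Substitute into P(x) y'' + Q(x) y' + R(x) y = 0 with P(x) = 1, Q(x) = 2x, R(x) = -1, and match powers of x.
Initial conditions: a_0 = 3, a_1 = -2.
Setting the coefficient of each power of x to zero and solving order by order (substituting the coefficients already found):
  x^0: 2 a_2 - a_0 = 0  ->  2 a_2 = a_0 = 3  ->  a_2 = 3/2
  x^1: 6 a_3 + a_1 = 0  ->  6 a_3 = -a_1 = 2  ->  a_3 = 1/3
  x^2: 12 a_4 + 3 a_2 = 0  ->  12 a_4 = -3 a_2 = -9/2  ->  a_4 = -3/8
  x^3: 20 a_5 + 5 a_3 = 0  ->  20 a_5 = -5 a_3 = -5/3  ->  a_5 = -1/12
Truncated series: y(x) = 3 - 2 x + (3/2) x^2 + (1/3) x^3 - (3/8) x^4 - (1/12) x^5 + O(x^6).

a_0 = 3; a_1 = -2; a_2 = 3/2; a_3 = 1/3; a_4 = -3/8; a_5 = -1/12


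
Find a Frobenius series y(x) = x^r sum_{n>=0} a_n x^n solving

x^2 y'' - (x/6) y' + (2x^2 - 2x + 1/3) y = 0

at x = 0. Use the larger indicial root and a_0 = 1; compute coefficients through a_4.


Write in Frobenius form y'' + (p(x)/x) y' + (q(x)/x^2) y = 0:
  p(x) = -1/6,  q(x) = 2x^2 - 2x + 1/3.
Indicial equation: r(r-1) + (-1/6) r + (1/3) = 0 -> roots r_1 = 2/3, r_2 = 1/2.
Take r = r_1 = 2/3. Let y(x) = x^r sum_{n>=0} a_n x^n with a_0 = 1.
Substitute y = x^r sum a_n x^n and match x^{r+n}. The recurrence is
  D(n) a_n - 2 a_{n-1} + 2 a_{n-2} = 0,  where D(n) = (r+n)(r+n-1) + (-1/6)(r+n) + (1/3).
  a_n = [2 a_{n-1} - 2 a_{n-2}] / D(n).
Since the indicial polynomial factors as (r - r_1)(r - r_2), D(n) = (r_1 + n - r_1)(r_1 + n - r_2) = n(n + 1/6).
Evaluating step by step (a_0 = 1):
  n = 1: D(1) = 1(1 + 1/6) = 7/6; numerator = 2(1) = 2; a_1 = (2)/(7/6) = 12/7
  n = 2: D(2) = 2(2 + 1/6) = 13/3; numerator = 2(12/7) - 2(1) = 10/7; a_2 = (10/7)/(13/3) = 30/91
  n = 3: D(3) = 3(3 + 1/6) = 19/2; numerator = 2(30/91) - 2(12/7) = -36/13; a_3 = (-36/13)/(19/2) = -72/247
  n = 4: D(4) = 4(4 + 1/6) = 50/3; numerator = 2(-72/247) - 2(30/91) = -2148/1729; a_4 = (-2148/1729)/(50/3) = -3222/43225

r = 2/3; a_0 = 1; a_1 = 12/7; a_2 = 30/91; a_3 = -72/247; a_4 = -3222/43225


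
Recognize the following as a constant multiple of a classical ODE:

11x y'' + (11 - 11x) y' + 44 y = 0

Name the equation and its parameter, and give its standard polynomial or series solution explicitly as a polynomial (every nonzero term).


All three coefficients share the factor 11; dividing through by 11 gives  x y'' + (1 - x) y' + 4 y = 0.
This matches the Laguerre equation x y'' + (1 - x) y' + n y = 0 with n = 4; the polynomial solution is L_4(x).
With y = sum_k a_k x^k, matching x^k gives (k+1)k a_{k+1} + (k+1) a_{k+1} - k a_k + n a_k = 0, i.e. (k+1)^2 a_{k+1} = (k - n) a_k = (k - 4) a_k. The right side vanishes at k = 4, so the series terminates at degree 4.
Standard normalization L_n(0) = 1 gives a_0 = 1. Work upward with a_{k+1} = (k - 4) a_k / (k+1)^2:
  a_1 = (0 - 4)(1) / 1^2 = -4/1 = -4
  a_2 = (1 - 4)(-4) / 2^2 = 12/4 = 3
  a_3 = (2 - 4)(3) / 3^2 = -6/9 = -2/3
  a_4 = (3 - 4)(-2/3) / 4^2 = (2/3)/16 = 1/24
Hence L_4(x) = x^4/24 - 2 x^3/3 + 3 x^2 - 4 x + 1.

L_4(x); series = x^4/24 - 2 x^3/3 + 3 x^2 - 4 x + 1
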